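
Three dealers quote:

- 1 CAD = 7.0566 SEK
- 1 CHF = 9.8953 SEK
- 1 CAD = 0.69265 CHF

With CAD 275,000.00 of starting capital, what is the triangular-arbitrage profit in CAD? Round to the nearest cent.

Profit: CAD 8,129.67

Profitable loop is CAD → SEK → CHF → CAD:
CAD 275,000.00 × 7.0566 = SEK 1,940,565.00
SEK 1,940,565.00 ÷ 9.8953 = CHF 196,109.77
CHF 196,109.77 ÷ 0.69265 = CAD 283,129.67
Profit = CAD 283,129.67 − CAD 275,000.00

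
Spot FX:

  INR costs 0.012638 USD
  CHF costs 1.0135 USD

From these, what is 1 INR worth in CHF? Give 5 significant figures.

INR/CHF = 0.012470

1 INR × 0.012638 = 0.012638 USD
0.012638 USD ÷ 1.0135 = 0.0124697 CHF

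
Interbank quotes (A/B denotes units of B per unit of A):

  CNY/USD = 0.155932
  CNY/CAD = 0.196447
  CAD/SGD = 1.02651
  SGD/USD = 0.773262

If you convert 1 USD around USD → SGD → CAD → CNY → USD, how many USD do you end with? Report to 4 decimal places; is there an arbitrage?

Around USD → SGD → CAD → CNY → USD: 1 ÷ 0.773262 ÷ 1.02651 ÷ 0.196447 × 0.155932 = 1.000000
Product ≈ 1 (deviation 0.000%, within rounding noise).

1.0000 (no arbitrage)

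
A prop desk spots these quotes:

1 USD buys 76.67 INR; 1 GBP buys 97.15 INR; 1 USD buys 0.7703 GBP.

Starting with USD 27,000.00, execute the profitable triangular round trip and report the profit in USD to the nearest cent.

Profit: USD 662.19

Profitable loop is USD → INR → GBP → USD:
USD 27,000.00 × 76.67 = INR 2,070,090.00
INR 2,070,090.00 ÷ 97.15 = GBP 21,308.18
GBP 21,308.18 ÷ 0.7703 = USD 27,662.19
Profit = USD 27,662.19 − USD 27,000.00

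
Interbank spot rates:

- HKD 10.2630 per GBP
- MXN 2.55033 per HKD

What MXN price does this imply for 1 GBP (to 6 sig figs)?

GBP/MXN = 26.1740

1 GBP × 10.2630 = 10.263 HKD
10.263 HKD × 2.55033 = 26.174 MXN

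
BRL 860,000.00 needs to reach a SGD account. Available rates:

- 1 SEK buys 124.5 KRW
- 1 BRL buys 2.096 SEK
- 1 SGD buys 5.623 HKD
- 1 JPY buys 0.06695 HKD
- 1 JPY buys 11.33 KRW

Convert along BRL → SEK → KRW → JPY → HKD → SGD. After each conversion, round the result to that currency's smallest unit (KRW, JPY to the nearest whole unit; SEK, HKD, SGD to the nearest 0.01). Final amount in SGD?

SGD 235,836.85

BRL 860,000.00 × 2.096 = SEK 1,802,560.00
SEK 1,802,560.00 × 124.5 = KRW 224,418,720
KRW 224,418,720 ÷ 11.33 = JPY 19,807,477
JPY 19,807,477 × 0.06695 = HKD 1,326,110.59
HKD 1,326,110.59 ÷ 5.623 = SGD 235,836.85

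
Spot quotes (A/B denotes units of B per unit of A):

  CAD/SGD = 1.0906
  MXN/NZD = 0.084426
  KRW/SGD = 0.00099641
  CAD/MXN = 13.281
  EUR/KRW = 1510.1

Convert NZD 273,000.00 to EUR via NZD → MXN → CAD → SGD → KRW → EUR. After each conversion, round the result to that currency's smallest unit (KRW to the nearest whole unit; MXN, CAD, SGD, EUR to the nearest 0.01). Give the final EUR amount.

NZD 273,000.00 ÷ 0.084426 = MXN 3,233,601.02
MXN 3,233,601.02 ÷ 13.281 = CAD 243,475.72
CAD 243,475.72 × 1.0906 = SGD 265,534.62
SGD 265,534.62 ÷ 0.00099641 = KRW 266,491,324
KRW 266,491,324 ÷ 1510.1 = EUR 176,472.63

EUR 176,472.63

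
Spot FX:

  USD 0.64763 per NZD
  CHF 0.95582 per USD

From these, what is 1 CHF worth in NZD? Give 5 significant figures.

CHF/NZD = 1.6155

1 CHF ÷ 0.95582 = 1.04622 USD
1.04622 USD ÷ 0.64763 = 1.61546 NZD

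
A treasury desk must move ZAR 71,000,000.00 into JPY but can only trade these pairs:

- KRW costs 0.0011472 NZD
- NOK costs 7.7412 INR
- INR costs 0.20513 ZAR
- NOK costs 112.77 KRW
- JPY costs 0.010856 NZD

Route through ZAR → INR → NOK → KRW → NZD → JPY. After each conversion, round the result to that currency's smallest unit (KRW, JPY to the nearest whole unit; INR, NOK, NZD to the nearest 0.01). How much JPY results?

ZAR 71,000,000.00 ÷ 0.20513 = INR 346,121,971.43
INR 346,121,971.43 ÷ 7.7412 = NOK 44,711,668.92
NOK 44,711,668.92 × 112.77 = KRW 5,042,134,904
KRW 5,042,134,904 × 0.0011472 = NZD 5,784,337.16
NZD 5,784,337.16 ÷ 0.010856 = JPY 532,823,983

JPY 532,823,983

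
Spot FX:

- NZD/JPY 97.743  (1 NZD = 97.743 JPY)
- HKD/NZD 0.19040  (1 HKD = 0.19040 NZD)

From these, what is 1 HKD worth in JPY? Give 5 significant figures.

HKD/JPY = 18.610

1 HKD × 0.19040 = 0.1904 NZD
0.1904 NZD × 97.743 = 18.6103 JPY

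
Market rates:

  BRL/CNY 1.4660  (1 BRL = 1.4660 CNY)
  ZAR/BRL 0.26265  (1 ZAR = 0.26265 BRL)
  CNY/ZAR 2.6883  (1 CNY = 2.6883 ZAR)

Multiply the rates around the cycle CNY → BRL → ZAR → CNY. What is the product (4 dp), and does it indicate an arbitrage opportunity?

Around CNY → BRL → ZAR → CNY: 1 ÷ 1.4660 ÷ 0.26265 ÷ 2.6883 = 0.966075
Product < 1; profitable direction is CNY → ZAR → BRL → CNY.

0.9661 (arbitrage exists)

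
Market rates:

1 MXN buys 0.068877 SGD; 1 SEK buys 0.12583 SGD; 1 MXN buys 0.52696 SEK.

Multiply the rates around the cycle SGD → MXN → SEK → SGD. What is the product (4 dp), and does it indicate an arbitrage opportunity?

Around SGD → MXN → SEK → SGD: 1 ÷ 0.068877 × 0.52696 × 0.12583 = 0.962693
Product < 1; profitable direction is SGD → SEK → MXN → SGD.

0.9627 (arbitrage exists)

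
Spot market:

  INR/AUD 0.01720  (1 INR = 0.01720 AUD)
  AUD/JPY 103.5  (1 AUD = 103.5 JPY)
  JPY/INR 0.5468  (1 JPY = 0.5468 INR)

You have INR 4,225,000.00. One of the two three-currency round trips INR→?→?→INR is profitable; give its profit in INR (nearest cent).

Profit: INR 115,396.56

Profitable loop is INR → JPY → AUD → INR:
INR 4,225,000.00 ÷ 0.5468 = JPY 7,726,774
JPY 7,726,774 ÷ 103.5 = AUD 74,654.82
AUD 74,654.82 ÷ 0.01720 = INR 4,340,396.56
Profit = INR 4,340,396.56 − INR 4,225,000.00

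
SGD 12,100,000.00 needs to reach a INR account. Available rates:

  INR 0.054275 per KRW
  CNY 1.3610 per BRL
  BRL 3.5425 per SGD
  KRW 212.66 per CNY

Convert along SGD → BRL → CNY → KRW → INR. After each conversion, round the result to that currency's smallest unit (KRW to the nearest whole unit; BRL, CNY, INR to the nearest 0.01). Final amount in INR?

SGD 12,100,000.00 × 3.5425 = BRL 42,864,250.00
BRL 42,864,250.00 × 1.3610 = CNY 58,338,244.25
CNY 58,338,244.25 × 212.66 = KRW 12,406,211,022
KRW 12,406,211,022 × 0.054275 = INR 673,347,103.22

INR 673,347,103.22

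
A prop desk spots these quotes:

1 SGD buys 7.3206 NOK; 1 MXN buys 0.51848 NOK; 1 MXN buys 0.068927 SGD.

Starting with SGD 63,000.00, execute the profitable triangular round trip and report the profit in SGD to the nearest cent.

Profitable loop is SGD → MXN → NOK → SGD:
SGD 63,000.00 ÷ 0.068927 = MXN 914,010.47
MXN 914,010.47 × 0.51848 = NOK 473,896.15
NOK 473,896.15 ÷ 7.3206 = SGD 64,734.61
Profit = SGD 64,734.61 − SGD 63,000.00

Profit: SGD 1,734.61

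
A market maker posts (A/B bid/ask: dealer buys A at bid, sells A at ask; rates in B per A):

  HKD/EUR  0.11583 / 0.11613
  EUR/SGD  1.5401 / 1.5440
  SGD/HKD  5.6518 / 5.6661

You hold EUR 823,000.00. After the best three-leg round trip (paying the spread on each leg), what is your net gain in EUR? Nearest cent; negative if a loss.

Net profit: EUR 6,767.84

Best loop EUR → SGD → HKD → EUR:
EUR 823,000.00 × 1.5401 (sell EUR at bid) = SGD 1,267,502.30
SGD 1,267,502.30 × 5.6518 (sell SGD at bid) = HKD 7,163,669.50
HKD 7,163,669.50 × 0.11583 (sell HKD at bid) = EUR 829,767.84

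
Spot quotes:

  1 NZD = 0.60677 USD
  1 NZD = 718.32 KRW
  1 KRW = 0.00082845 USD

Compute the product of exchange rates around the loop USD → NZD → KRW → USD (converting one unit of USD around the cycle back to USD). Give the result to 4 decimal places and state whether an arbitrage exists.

0.9808 (arbitrage exists)

Around USD → NZD → KRW → USD: 1 ÷ 0.60677 × 718.32 × 0.00082845 = 0.980754
Product < 1; profitable direction is USD → KRW → NZD → USD.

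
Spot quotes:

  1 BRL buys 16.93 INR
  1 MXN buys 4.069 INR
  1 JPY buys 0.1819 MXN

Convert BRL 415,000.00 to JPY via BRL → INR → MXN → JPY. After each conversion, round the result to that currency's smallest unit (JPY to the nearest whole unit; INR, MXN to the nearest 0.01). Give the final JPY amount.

BRL 415,000.00 × 16.93 = INR 7,025,950.00
INR 7,025,950.00 ÷ 4.069 = MXN 1,726,701.89
MXN 1,726,701.89 ÷ 0.1819 = JPY 9,492,589

JPY 9,492,589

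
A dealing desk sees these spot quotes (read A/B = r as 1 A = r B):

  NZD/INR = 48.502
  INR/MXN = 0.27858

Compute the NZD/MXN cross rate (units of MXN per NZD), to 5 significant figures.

1 NZD × 48.502 = 48.502 INR
48.502 INR × 0.27858 = 13.5117 MXN

NZD/MXN = 13.512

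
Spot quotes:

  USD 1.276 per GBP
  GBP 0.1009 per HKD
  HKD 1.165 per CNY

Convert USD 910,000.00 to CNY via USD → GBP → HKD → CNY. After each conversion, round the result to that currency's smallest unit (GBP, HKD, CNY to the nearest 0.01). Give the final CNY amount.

USD 910,000.00 ÷ 1.276 = GBP 713,166.14
GBP 713,166.14 ÷ 0.1009 = HKD 7,068,048.96
HKD 7,068,048.96 ÷ 1.165 = CNY 6,066,994.82

CNY 6,066,994.82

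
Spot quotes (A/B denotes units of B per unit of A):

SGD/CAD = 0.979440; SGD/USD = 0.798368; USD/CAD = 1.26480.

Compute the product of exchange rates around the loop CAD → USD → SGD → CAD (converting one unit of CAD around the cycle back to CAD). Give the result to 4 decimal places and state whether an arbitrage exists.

Around CAD → USD → SGD → CAD: 1 ÷ 1.26480 ÷ 0.798368 × 0.979440 = 0.969958
Product < 1; profitable direction is CAD → SGD → USD → CAD.

0.9700 (arbitrage exists)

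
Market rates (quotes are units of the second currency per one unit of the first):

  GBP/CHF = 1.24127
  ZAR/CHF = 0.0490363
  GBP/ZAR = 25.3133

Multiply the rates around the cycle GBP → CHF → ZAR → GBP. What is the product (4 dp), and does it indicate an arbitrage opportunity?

1.0000 (no arbitrage)

Around GBP → CHF → ZAR → GBP: 1 × 1.24127 ÷ 0.0490363 ÷ 25.3133 = 1.000000
Product ≈ 1 (deviation 0.000%, within rounding noise).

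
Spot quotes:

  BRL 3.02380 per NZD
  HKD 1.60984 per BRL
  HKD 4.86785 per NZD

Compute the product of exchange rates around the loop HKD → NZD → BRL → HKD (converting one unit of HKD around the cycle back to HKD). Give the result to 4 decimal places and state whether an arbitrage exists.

1.0000 (no arbitrage)

Around HKD → NZD → BRL → HKD: 1 ÷ 4.86785 × 3.02380 × 1.60984 = 0.999997
Product ≈ 1 (deviation 0.000%, within rounding noise).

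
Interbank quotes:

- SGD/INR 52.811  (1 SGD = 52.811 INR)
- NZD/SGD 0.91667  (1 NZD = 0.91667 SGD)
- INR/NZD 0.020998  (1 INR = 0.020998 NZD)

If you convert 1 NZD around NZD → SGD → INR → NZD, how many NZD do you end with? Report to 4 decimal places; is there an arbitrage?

1.0165 (arbitrage exists)

Around NZD → SGD → INR → NZD: 1 × 0.91667 × 52.811 × 0.020998 = 1.016519
Product > 1; profitable direction is NZD → SGD → INR → NZD.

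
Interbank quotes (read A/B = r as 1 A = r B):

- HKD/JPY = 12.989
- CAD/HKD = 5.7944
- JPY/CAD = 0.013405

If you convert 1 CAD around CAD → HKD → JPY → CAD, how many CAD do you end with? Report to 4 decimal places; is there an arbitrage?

1.0089 (arbitrage exists)

Around CAD → HKD → JPY → CAD: 1 × 5.7944 × 12.989 × 0.013405 = 1.008907
Product > 1; profitable direction is CAD → HKD → JPY → CAD.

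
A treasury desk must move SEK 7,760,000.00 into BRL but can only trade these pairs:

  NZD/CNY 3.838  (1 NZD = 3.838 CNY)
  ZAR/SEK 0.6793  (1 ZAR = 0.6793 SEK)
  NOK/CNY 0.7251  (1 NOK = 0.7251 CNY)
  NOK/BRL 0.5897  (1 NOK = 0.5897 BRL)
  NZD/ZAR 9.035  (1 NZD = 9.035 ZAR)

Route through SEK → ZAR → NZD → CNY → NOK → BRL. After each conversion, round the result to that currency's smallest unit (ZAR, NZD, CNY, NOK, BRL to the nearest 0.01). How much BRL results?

SEK 7,760,000.00 ÷ 0.6793 = ZAR 11,423,524.22
ZAR 11,423,524.22 ÷ 9.035 = NZD 1,264,363.50
NZD 1,264,363.50 × 3.838 = CNY 4,852,627.11
CNY 4,852,627.11 ÷ 0.7251 = NOK 6,692,355.69
NOK 6,692,355.69 × 0.5897 = BRL 3,946,482.15

BRL 3,946,482.15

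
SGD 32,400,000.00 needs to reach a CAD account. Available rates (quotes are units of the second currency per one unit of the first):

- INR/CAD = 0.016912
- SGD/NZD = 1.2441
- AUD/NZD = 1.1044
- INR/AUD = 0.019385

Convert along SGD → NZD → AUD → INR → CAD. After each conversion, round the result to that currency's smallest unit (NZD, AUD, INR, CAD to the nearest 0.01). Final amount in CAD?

CAD 31,842,200.08

SGD 32,400,000.00 × 1.2441 = NZD 40,308,840.00
NZD 40,308,840.00 ÷ 1.1044 = AUD 36,498,406.37
AUD 36,498,406.37 ÷ 0.019385 = INR 1,882,816,939.39
INR 1,882,816,939.39 × 0.016912 = CAD 31,842,200.08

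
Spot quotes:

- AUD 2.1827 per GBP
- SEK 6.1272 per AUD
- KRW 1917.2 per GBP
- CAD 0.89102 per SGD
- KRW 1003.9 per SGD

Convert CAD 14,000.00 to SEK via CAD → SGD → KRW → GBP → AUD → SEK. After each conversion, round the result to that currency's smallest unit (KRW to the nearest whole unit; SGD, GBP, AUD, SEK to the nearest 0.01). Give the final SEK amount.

CAD 14,000.00 ÷ 0.89102 = SGD 15,712.33
SGD 15,712.33 × 1003.9 = KRW 15,773,608
KRW 15,773,608 ÷ 1917.2 = GBP 8,227.42
GBP 8,227.42 × 2.1827 = AUD 17,957.99
AUD 17,957.99 × 6.1272 = SEK 110,032.20

SEK 110,032.20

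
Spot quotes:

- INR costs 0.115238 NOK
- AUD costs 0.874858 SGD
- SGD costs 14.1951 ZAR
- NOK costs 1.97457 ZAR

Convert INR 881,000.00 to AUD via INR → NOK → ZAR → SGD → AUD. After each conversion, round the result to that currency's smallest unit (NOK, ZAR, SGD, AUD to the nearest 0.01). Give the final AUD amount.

INR 881,000.00 × 0.115238 = NOK 101,524.68
NOK 101,524.68 × 1.97457 = ZAR 200,467.59
ZAR 200,467.59 ÷ 14.1951 = SGD 14,122.31
SGD 14,122.31 ÷ 0.874858 = AUD 16,142.40

AUD 16,142.40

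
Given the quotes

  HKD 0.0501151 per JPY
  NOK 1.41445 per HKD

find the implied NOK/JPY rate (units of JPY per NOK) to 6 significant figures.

NOK/JPY = 14.1073

1 NOK ÷ 1.41445 = 0.706989 HKD
0.706989 HKD ÷ 0.0501151 = 14.1073 JPY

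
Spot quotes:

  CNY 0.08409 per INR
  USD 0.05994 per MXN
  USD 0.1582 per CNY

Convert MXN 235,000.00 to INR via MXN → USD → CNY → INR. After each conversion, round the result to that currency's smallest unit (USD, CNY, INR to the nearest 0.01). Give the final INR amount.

MXN 235,000.00 × 0.05994 = USD 14,085.90
USD 14,085.90 ÷ 0.1582 = CNY 89,038.56
CNY 89,038.56 ÷ 0.08409 = INR 1,058,848.38

INR 1,058,848.38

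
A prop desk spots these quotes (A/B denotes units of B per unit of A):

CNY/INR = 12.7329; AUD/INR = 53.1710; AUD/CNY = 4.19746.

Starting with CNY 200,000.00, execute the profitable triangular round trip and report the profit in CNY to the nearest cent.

Profit: CNY 1,033.79

Profitable loop is CNY → INR → AUD → CNY:
CNY 200,000.00 × 12.7329 = INR 2,546,580.00
INR 2,546,580.00 ÷ 53.1710 = AUD 47,894.15
AUD 47,894.15 × 4.19746 = CNY 201,033.79
Profit = CNY 201,033.79 − CNY 200,000.00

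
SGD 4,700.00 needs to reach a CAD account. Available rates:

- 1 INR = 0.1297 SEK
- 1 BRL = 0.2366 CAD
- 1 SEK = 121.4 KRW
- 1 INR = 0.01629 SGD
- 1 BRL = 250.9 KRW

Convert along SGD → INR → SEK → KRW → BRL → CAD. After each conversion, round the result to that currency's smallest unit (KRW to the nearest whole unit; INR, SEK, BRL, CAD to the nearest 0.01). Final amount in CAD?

SGD 4,700.00 ÷ 0.01629 = INR 288,520.56
INR 288,520.56 × 0.1297 = SEK 37,421.12
SEK 37,421.12 × 121.4 = KRW 4,542,924
KRW 4,542,924 ÷ 250.9 = BRL 18,106.51
BRL 18,106.51 × 0.2366 = CAD 4,284.00

CAD 4,284.00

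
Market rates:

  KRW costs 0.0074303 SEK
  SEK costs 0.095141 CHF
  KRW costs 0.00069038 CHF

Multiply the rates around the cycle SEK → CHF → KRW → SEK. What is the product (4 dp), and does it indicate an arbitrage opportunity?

1.0240 (arbitrage exists)

Around SEK → CHF → KRW → SEK: 1 × 0.095141 ÷ 0.00069038 × 0.0074303 = 1.023967
Product > 1; profitable direction is SEK → CHF → KRW → SEK.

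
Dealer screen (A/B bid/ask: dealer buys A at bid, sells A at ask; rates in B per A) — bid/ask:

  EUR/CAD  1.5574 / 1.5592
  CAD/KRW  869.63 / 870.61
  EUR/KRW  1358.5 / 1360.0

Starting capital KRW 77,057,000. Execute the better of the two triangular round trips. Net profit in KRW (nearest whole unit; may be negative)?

Net profit: KRW 59,314

Best loop KRW → CAD → EUR → KRW:
KRW 77,057,000 ÷ 870.61 (buy CAD at ask) = CAD 88,509.21
CAD 88,509.21 ÷ 1.5592 (buy EUR at ask) = EUR 56,765.78
EUR 56,765.78 × 1358.5 (sell EUR at bid) = KRW 77,116,314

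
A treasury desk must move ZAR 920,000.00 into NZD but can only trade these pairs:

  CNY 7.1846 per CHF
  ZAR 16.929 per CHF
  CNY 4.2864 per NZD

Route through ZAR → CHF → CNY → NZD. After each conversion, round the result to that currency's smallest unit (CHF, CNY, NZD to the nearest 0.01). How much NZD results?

ZAR 920,000.00 ÷ 16.929 = CHF 54,344.62
CHF 54,344.62 × 7.1846 = CNY 390,444.36
CNY 390,444.36 ÷ 4.2864 = NZD 91,089.11

NZD 91,089.11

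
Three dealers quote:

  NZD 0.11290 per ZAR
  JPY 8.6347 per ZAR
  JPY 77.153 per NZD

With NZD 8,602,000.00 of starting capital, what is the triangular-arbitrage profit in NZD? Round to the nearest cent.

Profit: NZD 75,586.36

Profitable loop is NZD → JPY → ZAR → NZD:
NZD 8,602,000.00 × 77.153 = JPY 663,670,106
JPY 663,670,106 ÷ 8.6347 = ZAR 76,860,818.09
ZAR 76,860,818.09 × 0.11290 = NZD 8,677,586.36
Profit = NZD 8,677,586.36 − NZD 8,602,000.00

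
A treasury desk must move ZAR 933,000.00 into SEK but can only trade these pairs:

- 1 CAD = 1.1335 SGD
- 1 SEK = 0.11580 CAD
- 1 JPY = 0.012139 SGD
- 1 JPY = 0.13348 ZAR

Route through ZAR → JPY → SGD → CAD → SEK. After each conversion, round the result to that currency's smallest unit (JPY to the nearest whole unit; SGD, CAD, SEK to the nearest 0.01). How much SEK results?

SEK 646,425.22

ZAR 933,000.00 ÷ 0.13348 = JPY 6,989,811
JPY 6,989,811 × 0.012139 = SGD 84,849.32
SGD 84,849.32 ÷ 1.1335 = CAD 74,856.04
CAD 74,856.04 ÷ 0.11580 = SEK 646,425.22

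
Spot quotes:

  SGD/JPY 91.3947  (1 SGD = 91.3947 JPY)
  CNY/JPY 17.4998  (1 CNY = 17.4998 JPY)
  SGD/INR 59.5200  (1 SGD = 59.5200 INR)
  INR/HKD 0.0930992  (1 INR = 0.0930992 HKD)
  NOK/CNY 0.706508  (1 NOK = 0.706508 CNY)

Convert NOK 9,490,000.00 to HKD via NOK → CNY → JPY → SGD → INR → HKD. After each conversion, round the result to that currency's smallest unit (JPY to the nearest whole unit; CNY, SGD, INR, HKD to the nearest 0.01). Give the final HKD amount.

NOK 9,490,000.00 × 0.706508 = CNY 6,704,760.92
CNY 6,704,760.92 × 17.4998 = JPY 117,331,975
JPY 117,331,975 ÷ 91.3947 = SGD 1,283,794.08
SGD 1,283,794.08 × 59.5200 = INR 76,411,423.64
INR 76,411,423.64 × 0.0930992 = HKD 7,113,842.41

HKD 7,113,842.41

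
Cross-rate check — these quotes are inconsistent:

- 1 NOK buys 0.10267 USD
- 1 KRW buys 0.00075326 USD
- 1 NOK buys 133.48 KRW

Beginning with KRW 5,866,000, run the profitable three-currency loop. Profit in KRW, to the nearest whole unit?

Profitable loop is KRW → NOK → USD → KRW:
KRW 5,866,000 ÷ 133.48 = NOK 43,946.66
NOK 43,946.66 × 0.10267 = USD 4,512.00
USD 4,512.00 ÷ 0.00075326 = KRW 5,989,968
Profit = KRW 5,989,968 − KRW 5,866,000

Profit: KRW 123,968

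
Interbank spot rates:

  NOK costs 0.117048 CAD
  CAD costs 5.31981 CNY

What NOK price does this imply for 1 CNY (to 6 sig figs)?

1 CNY ÷ 5.31981 = 0.187977 CAD
0.187977 CAD ÷ 0.117048 = 1.60598 NOK

CNY/NOK = 1.60598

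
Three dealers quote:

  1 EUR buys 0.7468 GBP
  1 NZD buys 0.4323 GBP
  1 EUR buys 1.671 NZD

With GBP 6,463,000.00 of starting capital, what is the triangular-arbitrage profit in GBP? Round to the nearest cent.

Profit: GBP 218,543.19

Profitable loop is GBP → NZD → EUR → GBP:
GBP 6,463,000.00 ÷ 0.4323 = NZD 14,950,266.02
NZD 14,950,266.02 ÷ 1.671 = EUR 8,946,897.68
EUR 8,946,897.68 × 0.7468 = GBP 6,681,543.19
Profit = GBP 6,681,543.19 − GBP 6,463,000.00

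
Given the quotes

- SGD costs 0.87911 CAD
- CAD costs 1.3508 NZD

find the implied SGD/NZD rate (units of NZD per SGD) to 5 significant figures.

SGD/NZD = 1.1875

1 SGD × 0.87911 = 0.87911 CAD
0.87911 CAD × 1.3508 = 1.1875 NZD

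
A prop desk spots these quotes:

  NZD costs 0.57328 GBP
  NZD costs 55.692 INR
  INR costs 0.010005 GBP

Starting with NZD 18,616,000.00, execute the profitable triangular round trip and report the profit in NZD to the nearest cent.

Profitable loop is NZD → GBP → INR → NZD:
NZD 18,616,000.00 × 0.57328 = GBP 10,672,180.48
GBP 10,672,180.48 ÷ 0.010005 = INR 1,066,684,705.65
INR 1,066,684,705.65 ÷ 55.692 = NZD 19,153,284.24
Profit = NZD 19,153,284.24 − NZD 18,616,000.00

Profit: NZD 537,284.24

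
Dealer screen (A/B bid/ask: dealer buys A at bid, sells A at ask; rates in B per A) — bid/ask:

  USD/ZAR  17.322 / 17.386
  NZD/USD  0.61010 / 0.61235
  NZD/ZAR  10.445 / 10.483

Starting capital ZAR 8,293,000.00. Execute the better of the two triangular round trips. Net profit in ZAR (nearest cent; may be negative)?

Best loop ZAR → NZD → USD → ZAR:
ZAR 8,293,000.00 ÷ 10.483 (buy NZD at ask) = NZD 791,090.34
NZD 791,090.34 × 0.61010 (sell NZD at bid) = USD 482,644.21
USD 482,644.21 × 17.322 (sell USD at bid) = ZAR 8,360,363.08

Net profit: ZAR 67,363.08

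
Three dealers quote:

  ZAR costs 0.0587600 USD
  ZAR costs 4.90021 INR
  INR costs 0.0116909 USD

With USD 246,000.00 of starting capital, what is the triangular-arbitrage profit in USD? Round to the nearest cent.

Profitable loop is USD → INR → ZAR → USD:
USD 246,000.00 ÷ 0.0116909 = INR 21,042,007.03
INR 21,042,007.03 ÷ 4.90021 = ZAR 4,294,103.12
ZAR 4,294,103.12 × 0.0587600 = USD 252,321.50
Profit = USD 252,321.50 − USD 246,000.00

Profit: USD 6,321.50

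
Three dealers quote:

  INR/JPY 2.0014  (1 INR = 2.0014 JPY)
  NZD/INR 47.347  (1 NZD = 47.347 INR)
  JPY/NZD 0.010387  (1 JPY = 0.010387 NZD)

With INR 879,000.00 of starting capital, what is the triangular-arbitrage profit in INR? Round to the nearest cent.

Profitable loop is INR → NZD → JPY → INR:
INR 879,000.00 ÷ 47.347 = NZD 18,565.06
NZD 18,565.06 ÷ 0.010387 = JPY 1,787,336
JPY 1,787,336 ÷ 2.0014 = INR 893,043.02
Profit = INR 893,043.02 − INR 879,000.00

Profit: INR 14,043.02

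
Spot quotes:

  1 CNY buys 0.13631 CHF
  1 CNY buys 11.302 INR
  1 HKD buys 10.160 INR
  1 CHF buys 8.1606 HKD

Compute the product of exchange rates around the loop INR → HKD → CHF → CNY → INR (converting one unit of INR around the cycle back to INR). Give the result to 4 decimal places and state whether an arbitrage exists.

Around INR → HKD → CHF → CNY → INR: 1 ÷ 10.160 ÷ 8.1606 ÷ 0.13631 × 11.302 = 1.000027
Product ≈ 1 (deviation 0.003%, within rounding noise).

1.0000 (no arbitrage)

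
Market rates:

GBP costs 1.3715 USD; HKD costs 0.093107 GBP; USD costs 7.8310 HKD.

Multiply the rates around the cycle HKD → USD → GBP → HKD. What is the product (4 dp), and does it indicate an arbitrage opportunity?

Around HKD → USD → GBP → HKD: 1 ÷ 7.8310 ÷ 1.3715 ÷ 0.093107 = 1.000011
Product ≈ 1 (deviation 0.001%, within rounding noise).

1.0000 (no arbitrage)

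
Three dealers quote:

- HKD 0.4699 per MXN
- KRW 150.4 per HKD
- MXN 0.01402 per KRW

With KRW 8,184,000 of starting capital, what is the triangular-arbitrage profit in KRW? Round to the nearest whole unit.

Profitable loop is KRW → HKD → MXN → KRW:
KRW 8,184,000 ÷ 150.4 = HKD 54,414.89
HKD 54,414.89 ÷ 0.4699 = MXN 115,801.01
MXN 115,801.01 ÷ 0.01402 = KRW 8,259,701
Profit = KRW 8,259,701 − KRW 8,184,000

Profit: KRW 75,701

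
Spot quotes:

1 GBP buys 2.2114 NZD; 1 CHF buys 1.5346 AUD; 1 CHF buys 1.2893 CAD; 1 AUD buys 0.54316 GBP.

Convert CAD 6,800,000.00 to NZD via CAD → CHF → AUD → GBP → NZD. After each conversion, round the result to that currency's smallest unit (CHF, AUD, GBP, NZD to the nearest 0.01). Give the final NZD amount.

CAD 6,800,000.00 ÷ 1.2893 = CHF 5,274,179.79
CHF 5,274,179.79 × 1.5346 = AUD 8,093,756.31
AUD 8,093,756.31 × 0.54316 = GBP 4,396,204.68
GBP 4,396,204.68 × 2.2114 = NZD 9,721,767.03

NZD 9,721,767.03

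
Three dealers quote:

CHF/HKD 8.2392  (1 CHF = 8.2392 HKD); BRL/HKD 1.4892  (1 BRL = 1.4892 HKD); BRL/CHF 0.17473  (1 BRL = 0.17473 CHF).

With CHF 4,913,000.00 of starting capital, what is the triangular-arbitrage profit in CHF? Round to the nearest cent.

Profitable loop is CHF → BRL → HKD → CHF:
CHF 4,913,000.00 ÷ 0.17473 = BRL 28,117,667.26
BRL 28,117,667.26 × 1.4892 = HKD 41,872,830.08
HKD 41,872,830.08 ÷ 8.2392 = CHF 5,082,147.55
Profit = CHF 5,082,147.55 − CHF 4,913,000.00

Profit: CHF 169,147.55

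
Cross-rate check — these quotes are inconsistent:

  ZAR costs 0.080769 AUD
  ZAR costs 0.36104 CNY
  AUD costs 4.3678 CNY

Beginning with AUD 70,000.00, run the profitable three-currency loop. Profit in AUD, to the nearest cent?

Profit: AUD 1,638.41

Profitable loop is AUD → ZAR → CNY → AUD:
AUD 70,000.00 ÷ 0.080769 = ZAR 866,669.14
ZAR 866,669.14 × 0.36104 = CNY 312,902.23
CNY 312,902.23 ÷ 4.3678 = AUD 71,638.41
Profit = AUD 71,638.41 − AUD 70,000.00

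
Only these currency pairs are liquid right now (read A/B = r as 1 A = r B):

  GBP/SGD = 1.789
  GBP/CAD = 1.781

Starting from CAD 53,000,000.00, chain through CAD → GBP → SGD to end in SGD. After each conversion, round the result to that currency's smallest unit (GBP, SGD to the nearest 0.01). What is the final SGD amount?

CAD 53,000,000.00 ÷ 1.781 = GBP 29,758,562.61
GBP 29,758,562.61 × 1.789 = SGD 53,238,068.51

SGD 53,238,068.51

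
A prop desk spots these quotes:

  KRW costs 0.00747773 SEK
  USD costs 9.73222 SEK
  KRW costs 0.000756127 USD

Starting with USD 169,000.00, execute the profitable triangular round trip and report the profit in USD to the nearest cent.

Profitable loop is USD → KRW → SEK → USD:
USD 169,000.00 ÷ 0.000756127 = KRW 223,507,427
KRW 223,507,427 × 0.00747773 = SEK 1,671,328.19
SEK 1,671,328.19 ÷ 9.73222 = USD 171,731.44
Profit = USD 171,731.44 − USD 169,000.00

Profit: USD 2,731.44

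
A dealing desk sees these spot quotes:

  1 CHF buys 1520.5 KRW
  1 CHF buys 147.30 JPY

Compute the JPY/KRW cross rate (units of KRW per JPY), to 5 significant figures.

1 JPY ÷ 147.30 = 0.00678887 CHF
0.00678887 CHF × 1520.5 = 10.3225 KRW

JPY/KRW = 10.322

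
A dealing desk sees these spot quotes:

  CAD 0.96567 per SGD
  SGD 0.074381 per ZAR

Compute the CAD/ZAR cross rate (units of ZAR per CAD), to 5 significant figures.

CAD/ZAR = 13.922

1 CAD ÷ 0.96567 = 1.03555 SGD
1.03555 SGD ÷ 0.074381 = 13.9222 ZAR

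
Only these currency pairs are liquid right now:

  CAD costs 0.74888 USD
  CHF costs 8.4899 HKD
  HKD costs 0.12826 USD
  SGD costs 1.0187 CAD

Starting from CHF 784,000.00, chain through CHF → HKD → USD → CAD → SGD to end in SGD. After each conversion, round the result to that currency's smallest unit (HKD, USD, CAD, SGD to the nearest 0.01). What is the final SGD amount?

SGD 1,119,054.76

CHF 784,000.00 × 8.4899 = HKD 6,656,081.60
HKD 6,656,081.60 × 0.12826 = USD 853,709.03
USD 853,709.03 ÷ 0.74888 = CAD 1,139,981.08
CAD 1,139,981.08 ÷ 1.0187 = SGD 1,119,054.76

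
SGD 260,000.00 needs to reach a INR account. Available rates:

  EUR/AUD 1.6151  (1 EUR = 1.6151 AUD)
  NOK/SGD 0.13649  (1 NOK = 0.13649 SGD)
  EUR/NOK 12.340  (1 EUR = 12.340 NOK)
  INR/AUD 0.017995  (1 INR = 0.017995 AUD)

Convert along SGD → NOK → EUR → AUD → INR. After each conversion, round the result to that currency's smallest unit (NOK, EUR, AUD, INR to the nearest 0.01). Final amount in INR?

SGD 260,000.00 ÷ 0.13649 = NOK 1,904,901.46
NOK 1,904,901.46 ÷ 12.340 = EUR 154,368.03
EUR 154,368.03 × 1.6151 = AUD 249,319.81
AUD 249,319.81 ÷ 0.017995 = INR 13,854,949.15

INR 13,854,949.15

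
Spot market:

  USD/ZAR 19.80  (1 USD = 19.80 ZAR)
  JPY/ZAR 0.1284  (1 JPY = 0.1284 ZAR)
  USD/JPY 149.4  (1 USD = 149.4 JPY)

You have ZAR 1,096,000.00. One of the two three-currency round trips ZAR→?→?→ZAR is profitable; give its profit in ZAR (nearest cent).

Profitable loop is ZAR → JPY → USD → ZAR:
ZAR 1,096,000.00 ÷ 0.1284 = JPY 8,535,826
JPY 8,535,826 ÷ 149.4 = USD 57,134.04
USD 57,134.04 × 19.80 = ZAR 1,131,253.99
Profit = ZAR 1,131,253.99 − ZAR 1,096,000.00

Profit: ZAR 35,253.99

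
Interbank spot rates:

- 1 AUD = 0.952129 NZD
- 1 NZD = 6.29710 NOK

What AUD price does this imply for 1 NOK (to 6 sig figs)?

1 NOK ÷ 6.29710 = 0.158803 NZD
0.158803 NZD ÷ 0.952129 = 0.166788 AUD

NOK/AUD = 0.166788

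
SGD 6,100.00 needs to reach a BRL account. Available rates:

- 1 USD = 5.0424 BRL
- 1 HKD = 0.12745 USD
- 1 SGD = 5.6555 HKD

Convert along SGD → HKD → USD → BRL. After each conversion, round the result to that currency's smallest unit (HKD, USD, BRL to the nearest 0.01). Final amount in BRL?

SGD 6,100.00 × 5.6555 = HKD 34,498.55
HKD 34,498.55 × 0.12745 = USD 4,396.84
USD 4,396.84 × 5.0424 = BRL 22,170.63

BRL 22,170.63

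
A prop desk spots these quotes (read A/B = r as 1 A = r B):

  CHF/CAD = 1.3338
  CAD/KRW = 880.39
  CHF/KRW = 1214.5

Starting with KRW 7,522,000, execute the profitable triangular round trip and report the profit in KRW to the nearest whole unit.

Profit: KRW 257,739

Profitable loop is KRW → CAD → CHF → KRW:
KRW 7,522,000 ÷ 880.39 = CAD 8,543.94
CAD 8,543.94 ÷ 1.3338 = CHF 6,405.71
CHF 6,405.71 × 1214.5 = KRW 7,779,739
Profit = KRW 7,779,739 − KRW 7,522,000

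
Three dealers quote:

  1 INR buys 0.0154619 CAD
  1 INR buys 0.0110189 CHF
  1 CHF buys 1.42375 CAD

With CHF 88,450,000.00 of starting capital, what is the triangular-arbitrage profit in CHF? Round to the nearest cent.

Profitable loop is CHF → CAD → INR → CHF:
CHF 88,450,000.00 × 1.42375 = CAD 125,930,687.50
CAD 125,930,687.50 ÷ 0.0154619 = INR 8,144,580,387.92
INR 8,144,580,387.92 × 0.0110189 = CHF 89,744,316.84
Profit = CHF 89,744,316.84 − CHF 88,450,000.00

Profit: CHF 1,294,316.84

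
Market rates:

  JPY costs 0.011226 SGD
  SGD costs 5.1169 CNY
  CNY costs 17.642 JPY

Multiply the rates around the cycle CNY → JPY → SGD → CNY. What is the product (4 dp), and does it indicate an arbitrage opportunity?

1.0134 (arbitrage exists)

Around CNY → JPY → SGD → CNY: 1 × 17.642 × 0.011226 × 5.1169 = 1.013397
Product > 1; profitable direction is CNY → JPY → SGD → CNY.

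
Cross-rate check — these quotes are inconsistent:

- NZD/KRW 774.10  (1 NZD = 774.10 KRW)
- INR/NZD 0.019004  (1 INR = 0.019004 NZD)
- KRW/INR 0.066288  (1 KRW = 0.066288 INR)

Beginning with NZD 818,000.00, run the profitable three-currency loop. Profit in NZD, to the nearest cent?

Profit: NZD 20,834.53

Profitable loop is NZD → INR → KRW → NZD:
NZD 818,000.00 ÷ 0.019004 = INR 43,043,569.77
INR 43,043,569.77 ÷ 0.066288 = KRW 649,341,808
KRW 649,341,808 ÷ 774.10 = NZD 838,834.53
Profit = NZD 838,834.53 − NZD 818,000.00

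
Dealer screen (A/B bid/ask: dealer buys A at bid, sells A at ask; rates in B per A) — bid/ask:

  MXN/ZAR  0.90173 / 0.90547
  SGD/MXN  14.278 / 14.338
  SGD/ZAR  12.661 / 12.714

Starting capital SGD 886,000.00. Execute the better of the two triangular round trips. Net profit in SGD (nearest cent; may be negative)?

Best loop SGD → MXN → ZAR → SGD:
SGD 886,000.00 × 14.278 (sell SGD at bid) = MXN 12,650,308.00
MXN 12,650,308.00 × 0.90173 (sell MXN at bid) = ZAR 11,407,162.23
ZAR 11,407,162.23 ÷ 12.714 (buy SGD at ask) = SGD 897,212.70

Net profit: SGD 11,212.70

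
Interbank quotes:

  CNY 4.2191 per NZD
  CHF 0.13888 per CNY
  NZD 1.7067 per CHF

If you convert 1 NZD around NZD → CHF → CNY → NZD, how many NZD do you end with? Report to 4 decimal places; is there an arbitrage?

Around NZD → CHF → CNY → NZD: 1 ÷ 1.7067 ÷ 0.13888 ÷ 4.2191 = 0.999962
Product ≈ 1 (deviation 0.004%, within rounding noise).

1.0000 (no arbitrage)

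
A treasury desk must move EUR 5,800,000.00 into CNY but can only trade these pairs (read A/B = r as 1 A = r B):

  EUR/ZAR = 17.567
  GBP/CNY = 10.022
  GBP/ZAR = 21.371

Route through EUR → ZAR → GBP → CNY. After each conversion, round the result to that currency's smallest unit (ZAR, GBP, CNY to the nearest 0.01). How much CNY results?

EUR 5,800,000.00 × 17.567 = ZAR 101,888,600.00
ZAR 101,888,600.00 ÷ 21.371 = GBP 4,767,610.31
GBP 4,767,610.31 × 10.022 = CNY 47,780,990.53

CNY 47,780,990.53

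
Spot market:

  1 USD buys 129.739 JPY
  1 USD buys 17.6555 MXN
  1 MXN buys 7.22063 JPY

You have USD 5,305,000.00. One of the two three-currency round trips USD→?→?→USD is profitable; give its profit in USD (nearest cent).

Profit: USD 93,844.54

Profitable loop is USD → JPY → MXN → USD:
USD 5,305,000.00 × 129.739 = JPY 688,265,395
JPY 688,265,395 ÷ 7.22063 = MXN 95,319,299.70
MXN 95,319,299.70 ÷ 17.6555 = USD 5,398,844.54
Profit = USD 5,398,844.54 − USD 5,305,000.00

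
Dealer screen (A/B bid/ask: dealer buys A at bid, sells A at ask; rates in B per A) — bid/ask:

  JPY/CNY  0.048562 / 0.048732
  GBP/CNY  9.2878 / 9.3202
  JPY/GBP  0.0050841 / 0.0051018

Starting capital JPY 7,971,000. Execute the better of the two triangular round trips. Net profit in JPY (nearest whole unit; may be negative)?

Best loop JPY → CNY → GBP → JPY:
JPY 7,971,000 × 0.048562 (sell JPY at bid) = CNY 387,087.70
CNY 387,087.70 ÷ 9.3202 (buy GBP at ask) = GBP 41,532.12
GBP 41,532.12 ÷ 0.0051018 (buy JPY at ask) = JPY 8,140,681

Net profit: JPY 169,681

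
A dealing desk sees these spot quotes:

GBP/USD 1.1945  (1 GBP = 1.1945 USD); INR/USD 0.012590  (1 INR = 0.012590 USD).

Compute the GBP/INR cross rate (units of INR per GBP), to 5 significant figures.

GBP/INR = 94.877

1 GBP × 1.1945 = 1.1945 USD
1.1945 USD ÷ 0.012590 = 94.8769 INR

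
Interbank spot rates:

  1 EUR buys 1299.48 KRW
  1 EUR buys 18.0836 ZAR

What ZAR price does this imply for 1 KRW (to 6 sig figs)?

KRW/ZAR = 0.0139160

1 KRW ÷ 1299.48 = 0.000769539 EUR
0.000769539 EUR × 18.0836 = 0.013916 ZAR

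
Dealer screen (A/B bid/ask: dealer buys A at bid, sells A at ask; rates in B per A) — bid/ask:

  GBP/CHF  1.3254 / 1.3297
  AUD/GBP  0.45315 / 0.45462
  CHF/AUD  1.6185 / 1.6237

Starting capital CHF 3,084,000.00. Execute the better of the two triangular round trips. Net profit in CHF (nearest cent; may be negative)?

Best loop CHF → GBP → AUD → CHF:
CHF 3,084,000.00 ÷ 1.3297 (buy GBP at ask) = GBP 2,319,320.15
GBP 2,319,320.15 ÷ 0.45462 (buy AUD at ask) = AUD 5,101,667.65
AUD 5,101,667.65 ÷ 1.6237 (buy CHF at ask) = CHF 3,142,001.39

Net profit: CHF 58,001.39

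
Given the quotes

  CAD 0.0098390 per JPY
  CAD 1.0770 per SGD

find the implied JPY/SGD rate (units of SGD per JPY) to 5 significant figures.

JPY/SGD = 0.0091356

1 JPY × 0.0098390 = 0.009839 CAD
0.009839 CAD ÷ 1.0770 = 0.00913556 SGD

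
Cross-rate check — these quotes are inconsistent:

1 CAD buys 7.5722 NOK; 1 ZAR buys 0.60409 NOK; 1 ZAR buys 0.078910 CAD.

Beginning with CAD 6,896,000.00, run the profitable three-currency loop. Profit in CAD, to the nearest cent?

Profitable loop is CAD → ZAR → NOK → CAD:
CAD 6,896,000.00 ÷ 0.078910 = ZAR 87,390,698.26
ZAR 87,390,698.26 × 0.60409 = NOK 52,791,846.91
NOK 52,791,846.91 ÷ 7.5722 = CAD 6,971,797.75
Profit = CAD 6,971,797.75 − CAD 6,896,000.00

Profit: CAD 75,797.75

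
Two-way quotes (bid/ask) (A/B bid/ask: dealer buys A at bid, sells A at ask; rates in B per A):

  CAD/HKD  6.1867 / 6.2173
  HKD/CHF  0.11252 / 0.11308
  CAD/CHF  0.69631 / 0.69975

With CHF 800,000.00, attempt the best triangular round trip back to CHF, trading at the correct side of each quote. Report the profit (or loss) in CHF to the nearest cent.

Net result: CHF -4,141.50 (no profitable arbitrage after spreads)

Best loop CHF → CAD → HKD → CHF:
CHF 800,000.00 ÷ 0.69975 (buy CAD at ask) = CAD 1,143,265.45
CAD 1,143,265.45 × 6.1867 (sell CAD at bid) = HKD 7,073,040.37
HKD 7,073,040.37 × 0.11252 (sell HKD at bid) = CHF 795,858.50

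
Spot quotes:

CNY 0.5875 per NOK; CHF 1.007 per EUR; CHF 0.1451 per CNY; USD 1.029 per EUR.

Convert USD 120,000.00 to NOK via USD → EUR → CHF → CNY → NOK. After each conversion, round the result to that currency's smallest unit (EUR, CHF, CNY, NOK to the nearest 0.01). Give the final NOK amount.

NOK 1,377,590.33

USD 120,000.00 ÷ 1.029 = EUR 116,618.08
EUR 116,618.08 × 1.007 = CHF 117,434.41
CHF 117,434.41 ÷ 0.1451 = CNY 809,334.32
CNY 809,334.32 ÷ 0.5875 = NOK 1,377,590.33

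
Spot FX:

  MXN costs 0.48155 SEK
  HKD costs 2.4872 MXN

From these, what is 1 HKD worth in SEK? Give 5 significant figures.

HKD/SEK = 1.1977

1 HKD × 2.4872 = 2.4872 MXN
2.4872 MXN × 0.48155 = 1.19771 SEK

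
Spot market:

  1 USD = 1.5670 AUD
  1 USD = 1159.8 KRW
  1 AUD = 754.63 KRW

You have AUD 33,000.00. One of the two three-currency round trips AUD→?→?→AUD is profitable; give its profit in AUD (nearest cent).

Profitable loop is AUD → KRW → USD → AUD:
AUD 33,000.00 × 754.63 = KRW 24,902,790
KRW 24,902,790 ÷ 1159.8 = USD 21,471.62
USD 21,471.62 × 1.5670 = AUD 33,646.04
Profit = AUD 33,646.04 − AUD 33,000.00

Profit: AUD 646.04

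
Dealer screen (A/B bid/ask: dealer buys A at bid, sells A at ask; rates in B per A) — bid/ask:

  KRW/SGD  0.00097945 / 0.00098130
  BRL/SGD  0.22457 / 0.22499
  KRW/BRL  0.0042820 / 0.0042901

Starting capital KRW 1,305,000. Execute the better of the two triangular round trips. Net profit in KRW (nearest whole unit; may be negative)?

Net profit: KRW 19,226

Best loop KRW → SGD → BRL → KRW:
KRW 1,305,000 × 0.00097945 (sell KRW at bid) = SGD 1,278.18
SGD 1,278.18 ÷ 0.22499 (buy BRL at ask) = BRL 5,681.06
BRL 5,681.06 ÷ 0.0042901 (buy KRW at ask) = KRW 1,324,226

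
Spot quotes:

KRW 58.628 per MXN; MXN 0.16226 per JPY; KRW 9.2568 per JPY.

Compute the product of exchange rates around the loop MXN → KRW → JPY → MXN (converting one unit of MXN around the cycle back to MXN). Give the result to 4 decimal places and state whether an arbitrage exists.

Around MXN → KRW → JPY → MXN: 1 × 58.628 ÷ 9.2568 × 0.16226 = 1.027675
Product > 1; profitable direction is MXN → KRW → JPY → MXN.

1.0277 (arbitrage exists)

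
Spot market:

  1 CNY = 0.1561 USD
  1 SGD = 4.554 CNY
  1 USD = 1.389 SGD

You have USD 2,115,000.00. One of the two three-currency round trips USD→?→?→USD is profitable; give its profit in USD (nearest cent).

Profitable loop is USD → CNY → SGD → USD:
USD 2,115,000.00 ÷ 0.1561 = CNY 13,549,007.05
CNY 13,549,007.05 ÷ 4.554 = SGD 2,975,188.20
SGD 2,975,188.20 ÷ 1.389 = USD 2,141,964.14
Profit = USD 2,141,964.14 − USD 2,115,000.00

Profit: USD 26,964.14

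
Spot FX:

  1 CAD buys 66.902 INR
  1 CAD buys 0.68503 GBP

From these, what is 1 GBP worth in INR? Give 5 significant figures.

GBP/INR = 97.663

1 GBP ÷ 0.68503 = 1.45979 CAD
1.45979 CAD × 66.902 = 97.6629 INR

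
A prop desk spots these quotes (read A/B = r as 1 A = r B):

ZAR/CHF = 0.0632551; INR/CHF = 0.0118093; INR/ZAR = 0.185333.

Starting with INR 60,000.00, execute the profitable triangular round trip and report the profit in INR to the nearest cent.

Profitable loop is INR → CHF → ZAR → INR:
INR 60,000.00 × 0.0118093 = CHF 708.56
CHF 708.56 ÷ 0.0632551 = ZAR 11,201.59
ZAR 11,201.59 ÷ 0.185333 = INR 60,440.37
Profit = INR 60,440.37 − INR 60,000.00

Profit: INR 440.37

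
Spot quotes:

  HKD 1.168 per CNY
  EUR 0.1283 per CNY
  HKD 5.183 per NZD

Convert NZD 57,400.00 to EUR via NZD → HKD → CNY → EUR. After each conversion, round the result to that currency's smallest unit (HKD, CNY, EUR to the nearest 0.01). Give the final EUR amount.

EUR 32,679.61

NZD 57,400.00 × 5.183 = HKD 297,504.20
HKD 297,504.20 ÷ 1.168 = CNY 254,712.50
CNY 254,712.50 × 0.1283 = EUR 32,679.61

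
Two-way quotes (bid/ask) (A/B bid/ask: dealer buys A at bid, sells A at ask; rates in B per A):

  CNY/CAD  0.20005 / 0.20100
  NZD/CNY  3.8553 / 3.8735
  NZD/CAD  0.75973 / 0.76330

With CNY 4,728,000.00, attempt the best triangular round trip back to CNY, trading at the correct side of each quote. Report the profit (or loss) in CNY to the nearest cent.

Best loop CNY → CAD → NZD → CNY:
CNY 4,728,000.00 × 0.20005 (sell CNY at bid) = CAD 945,836.40
CAD 945,836.40 ÷ 0.76330 (buy NZD at ask) = NZD 1,239,141.10
NZD 1,239,141.10 × 3.8553 (sell NZD at bid) = CNY 4,777,260.67

Net profit: CNY 49,260.67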